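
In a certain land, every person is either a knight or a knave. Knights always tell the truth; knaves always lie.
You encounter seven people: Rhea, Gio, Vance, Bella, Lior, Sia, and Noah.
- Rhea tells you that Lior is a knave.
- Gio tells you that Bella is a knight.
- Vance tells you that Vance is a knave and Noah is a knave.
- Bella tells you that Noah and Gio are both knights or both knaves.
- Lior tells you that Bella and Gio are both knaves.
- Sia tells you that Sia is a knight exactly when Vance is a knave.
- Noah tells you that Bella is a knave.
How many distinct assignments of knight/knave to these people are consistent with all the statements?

2

Consistent assignments:
  Rhea=knave, Gio=knave, Vance=knave, Bella=knave, Lior=knight, Sia=knight, Noah=knight
  Rhea=knave, Gio=knave, Vance=knave, Bella=knave, Lior=knight, Sia=knave, Noah=knight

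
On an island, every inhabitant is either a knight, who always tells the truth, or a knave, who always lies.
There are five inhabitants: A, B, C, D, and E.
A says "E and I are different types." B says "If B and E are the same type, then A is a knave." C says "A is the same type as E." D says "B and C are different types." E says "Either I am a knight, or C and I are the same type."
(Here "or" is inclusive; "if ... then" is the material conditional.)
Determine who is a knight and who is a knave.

A is a knave, B is a knight, C is a knight, D is a knave, and E is a knave.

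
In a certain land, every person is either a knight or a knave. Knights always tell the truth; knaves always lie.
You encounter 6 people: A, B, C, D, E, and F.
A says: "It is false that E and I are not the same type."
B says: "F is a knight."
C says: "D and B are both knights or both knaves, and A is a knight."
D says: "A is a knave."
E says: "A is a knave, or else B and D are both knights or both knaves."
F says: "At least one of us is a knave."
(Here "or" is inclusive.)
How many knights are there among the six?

4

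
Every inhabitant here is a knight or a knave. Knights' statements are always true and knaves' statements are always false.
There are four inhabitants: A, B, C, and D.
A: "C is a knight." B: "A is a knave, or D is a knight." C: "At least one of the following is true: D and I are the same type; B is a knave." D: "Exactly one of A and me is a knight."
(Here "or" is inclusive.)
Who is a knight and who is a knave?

A is a knave, B is a knight, C is a knave, and D is a knight.

A is a knave, so "C is a knight" must be false — and it is.
B (knight): "A is a knave, or D is a knight" — true. ✓
C is a knave; "at least one of the following is true: D and I are the same type; B is a knave" is false, as required.
D is a knight, so "exactly one of A and me is a knight" must be true — and it is.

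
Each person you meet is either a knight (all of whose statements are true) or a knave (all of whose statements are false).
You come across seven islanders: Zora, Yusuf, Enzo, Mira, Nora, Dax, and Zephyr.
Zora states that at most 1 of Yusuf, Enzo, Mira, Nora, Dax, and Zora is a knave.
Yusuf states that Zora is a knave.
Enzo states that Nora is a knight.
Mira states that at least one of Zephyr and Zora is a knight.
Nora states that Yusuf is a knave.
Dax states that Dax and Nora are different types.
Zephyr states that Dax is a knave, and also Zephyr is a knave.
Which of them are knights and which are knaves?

Since Zora is a knave, "at most 1 of Yusuf, Enzo, Mira, Nora, Dax, and Zora is a knave" needs to be false, which holds.
Yusuf is a knight; "Zora is a knave" is true, as required.
Enzo is a knave, so "Nora is a knight" must be false — and it is.
As a knave, Mira's statement "at least one of Zephyr and Zora is a knight" should be false; it is.
Nora is a knave; "Yusuf is a knave" is false, as required.
As a knight, Dax's statement "Dax and Nora are different types" should be true; it is.
Zephyr (knave): "Dax is a knave, and also Zephyr is a knave" — false. ✓

Zora is a knave, Yusuf is a knight, Enzo is a knave, Mira is a knave, Nora is a knave, Dax is a knight, and Zephyr is a knave.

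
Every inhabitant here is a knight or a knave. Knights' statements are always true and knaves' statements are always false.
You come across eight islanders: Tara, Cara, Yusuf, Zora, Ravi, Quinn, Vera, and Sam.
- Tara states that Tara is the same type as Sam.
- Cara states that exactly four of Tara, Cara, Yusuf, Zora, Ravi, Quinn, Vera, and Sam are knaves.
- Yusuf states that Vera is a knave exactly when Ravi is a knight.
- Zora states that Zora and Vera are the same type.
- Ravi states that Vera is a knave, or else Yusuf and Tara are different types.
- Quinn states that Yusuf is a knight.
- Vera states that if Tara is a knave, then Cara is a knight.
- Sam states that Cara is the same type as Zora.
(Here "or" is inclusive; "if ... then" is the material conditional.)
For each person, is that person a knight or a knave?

Knights: Tara, Yusuf, Quinn, Vera, and Sam. Knaves: Cara, Zora, and Ravi.

Tara is a knight, so "Tara is the same type as Sam" must be True — and it is.
Since Cara is a knave, "exactly four of Tara, Cara, Yusuf, Zora, Ravi, Quinn, Vera, and Sam are knaves" needs to be false, which holds.
Since Yusuf is a knight, "Vera is a knave exactly when Ravi is a knight" needs to be True, which holds.
Zora is a knave, so "Zora and Vera are the same type" must be false — and it is.
Ravi is a knave, and the claim "Vera is a knave, or else Yusuf and Tara are different types" is indeed false.
Quinn is a knight; "Yusuf is a knight" is True, as required.
Vera is a knight; "if Tara is a knave, then Cara is a knight" is True, as required.
Sam is a knight, so "Cara is the same type as Zora" must be True — and it is.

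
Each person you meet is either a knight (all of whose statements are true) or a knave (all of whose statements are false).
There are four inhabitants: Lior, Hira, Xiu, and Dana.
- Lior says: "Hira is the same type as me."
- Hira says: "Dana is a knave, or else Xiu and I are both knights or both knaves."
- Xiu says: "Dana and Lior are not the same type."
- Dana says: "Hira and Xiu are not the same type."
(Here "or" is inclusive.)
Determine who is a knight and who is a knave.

Lior is a knight, Hira is a knight, Xiu is a knight, and Dana is a knave.

Suppose Lior is a knave. Then Lior's statement "Hira is the same type as me" would have to be false. Checking the 8 ways to assign the others, none is consistent with every speaker.
(For instance, with Hira=knight, Xiu=knight, Dana=knave, Xiu's claim "Dana and Lior are not the same type" comes out false where it would need to be true.)
So Lior must be a knight, making "Hira is the same type as me" true. Taking Lior=knight, Hira=knight, Xiu=knight, Dana=knave, each remaining statement checks out:
  Hira (knight): "Dana is a knave, or else Xiu and I are both knights or both knaves" — true. ✓
  Xiu (knight): "Dana and Lior are not the same type" — true. ✓
  Dana (knave): "Hira and Xiu are not the same type" — false. ✓
This is the unique consistent assignment.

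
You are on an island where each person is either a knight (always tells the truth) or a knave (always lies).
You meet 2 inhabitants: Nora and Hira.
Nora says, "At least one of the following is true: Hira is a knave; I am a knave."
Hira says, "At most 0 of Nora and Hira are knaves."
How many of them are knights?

The unique consistent assignment is Nora=knight, Hira=knave.
That has 1 knight.

1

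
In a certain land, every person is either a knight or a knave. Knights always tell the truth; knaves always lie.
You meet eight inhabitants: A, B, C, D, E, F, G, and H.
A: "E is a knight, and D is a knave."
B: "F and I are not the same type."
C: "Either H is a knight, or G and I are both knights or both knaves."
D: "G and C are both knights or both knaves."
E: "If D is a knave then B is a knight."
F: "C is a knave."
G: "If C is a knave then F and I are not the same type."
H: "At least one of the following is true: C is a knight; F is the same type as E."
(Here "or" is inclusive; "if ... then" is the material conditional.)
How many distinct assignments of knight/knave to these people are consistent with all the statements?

2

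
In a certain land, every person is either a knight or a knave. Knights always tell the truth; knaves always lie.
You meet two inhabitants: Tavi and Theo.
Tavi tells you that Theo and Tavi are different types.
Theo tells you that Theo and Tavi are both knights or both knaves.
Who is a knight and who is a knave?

Tavi is a knight and Theo is a knave.

Since Tavi is a knight, "Theo and Tavi are different types" needs to be true, which holds.
Since Theo is a knave, "Theo and Tavi are both knights or both knaves" needs to be false, which holds.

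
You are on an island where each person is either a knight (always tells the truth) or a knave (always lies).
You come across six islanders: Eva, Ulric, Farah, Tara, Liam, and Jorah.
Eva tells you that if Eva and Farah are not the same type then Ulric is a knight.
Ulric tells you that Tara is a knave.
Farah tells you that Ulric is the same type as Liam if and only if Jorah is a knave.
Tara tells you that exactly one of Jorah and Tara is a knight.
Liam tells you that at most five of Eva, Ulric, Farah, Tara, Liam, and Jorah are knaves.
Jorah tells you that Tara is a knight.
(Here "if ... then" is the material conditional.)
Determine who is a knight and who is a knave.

Eva is a knight, so "if Eva and Farah are not the same type then Ulric is a knight" must be true — and it is.
Ulric is a knight, and the claim "Tara is a knave" is indeed true.
Since Farah is a knight, "Ulric is the same type as Liam if and only if Jorah is a knave" needs to be true, which holds.
Since Tara is a knave, "exactly one of Jorah and Tara is a knight" needs to be False, which holds.
Liam is a knight, so "at most five of Eva, Ulric, Farah, Tara, Liam, and Jorah are knaves" must be true — and it is.
Jorah (knave): "Tara is a knight" — False. ✓

Eva is a knight, Ulric is a knight, Farah is a knight, Tara is a knave, Liam is a knight, and Jorah is a knave.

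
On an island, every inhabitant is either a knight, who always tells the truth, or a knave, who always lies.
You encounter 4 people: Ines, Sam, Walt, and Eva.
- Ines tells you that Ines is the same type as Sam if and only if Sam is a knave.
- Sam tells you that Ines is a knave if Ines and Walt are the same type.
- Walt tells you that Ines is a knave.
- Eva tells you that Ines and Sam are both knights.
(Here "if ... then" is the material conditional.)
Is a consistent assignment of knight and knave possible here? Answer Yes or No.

No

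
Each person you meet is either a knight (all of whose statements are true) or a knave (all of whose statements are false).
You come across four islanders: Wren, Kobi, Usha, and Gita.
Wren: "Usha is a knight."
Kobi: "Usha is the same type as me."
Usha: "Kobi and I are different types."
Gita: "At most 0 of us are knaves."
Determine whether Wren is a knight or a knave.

Wren is a knight.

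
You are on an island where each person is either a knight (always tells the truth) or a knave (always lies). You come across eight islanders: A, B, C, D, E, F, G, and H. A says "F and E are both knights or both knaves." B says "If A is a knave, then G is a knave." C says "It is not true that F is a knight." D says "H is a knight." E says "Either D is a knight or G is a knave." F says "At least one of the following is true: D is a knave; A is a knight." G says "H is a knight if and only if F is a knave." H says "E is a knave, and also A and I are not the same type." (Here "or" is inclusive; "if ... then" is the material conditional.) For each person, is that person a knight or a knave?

A is a knave, B is a knave, C is a knave, D is a knave, E is a knave, F is a knight, G is a knight, and H is a knave.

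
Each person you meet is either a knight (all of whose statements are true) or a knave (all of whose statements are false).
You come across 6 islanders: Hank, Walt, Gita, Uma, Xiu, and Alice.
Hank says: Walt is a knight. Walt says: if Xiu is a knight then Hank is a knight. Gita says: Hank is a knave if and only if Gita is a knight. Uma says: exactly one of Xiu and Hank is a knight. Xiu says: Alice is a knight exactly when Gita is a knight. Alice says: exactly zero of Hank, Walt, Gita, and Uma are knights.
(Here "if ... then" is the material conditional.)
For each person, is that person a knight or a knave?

Hank is a knave, Walt is a knave, Gita is a knave, Uma is a knight, Xiu is a knight, and Alice is a knave.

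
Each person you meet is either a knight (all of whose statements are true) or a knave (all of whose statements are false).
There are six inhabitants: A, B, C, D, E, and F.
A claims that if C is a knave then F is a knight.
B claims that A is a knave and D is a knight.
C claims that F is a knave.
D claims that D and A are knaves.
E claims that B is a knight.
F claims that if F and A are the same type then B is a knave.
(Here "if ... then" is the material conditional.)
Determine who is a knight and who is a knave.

A (knight): "if C is a knave then F is a knight" — true. ✓
B (knave): "A is a knave and D is a knight" — false. ✓
C is a knave, and the claim "F is a knave" is indeed false.
Since D is a knave, "D and A are knaves" needs to be false, which holds.
As a knave, E's statement "B is a knight" should be false; it is.
F (knight): "if F and A are the same type then B is a knave" — true. ✓

Knights: A and F. Knaves: B, C, D, and E.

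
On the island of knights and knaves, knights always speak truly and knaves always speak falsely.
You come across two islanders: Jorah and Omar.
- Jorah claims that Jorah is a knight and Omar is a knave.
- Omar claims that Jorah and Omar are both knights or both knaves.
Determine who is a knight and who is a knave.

Jorah is a knight and Omar is a knave.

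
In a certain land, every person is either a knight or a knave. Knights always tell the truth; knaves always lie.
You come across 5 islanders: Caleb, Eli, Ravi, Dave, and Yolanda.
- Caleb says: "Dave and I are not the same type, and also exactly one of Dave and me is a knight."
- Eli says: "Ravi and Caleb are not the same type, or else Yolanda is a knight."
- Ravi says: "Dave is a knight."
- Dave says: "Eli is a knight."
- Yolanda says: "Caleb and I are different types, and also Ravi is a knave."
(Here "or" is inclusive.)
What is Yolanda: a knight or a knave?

Yolanda is a knave.

Consistent assignments: {Caleb=knave, Eli=knave, Ravi=knave, Dave=knave, Yolanda=knave}
In every consistent assignment, Yolanda is a knave.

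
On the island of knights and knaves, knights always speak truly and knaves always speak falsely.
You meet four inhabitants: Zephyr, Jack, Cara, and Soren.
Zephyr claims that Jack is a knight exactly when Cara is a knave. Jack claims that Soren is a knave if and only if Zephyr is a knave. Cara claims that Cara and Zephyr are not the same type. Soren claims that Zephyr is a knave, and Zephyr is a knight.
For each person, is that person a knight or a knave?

Zephyr is a knave, Jack is a knight, Cara is a knight, and Soren is a knave.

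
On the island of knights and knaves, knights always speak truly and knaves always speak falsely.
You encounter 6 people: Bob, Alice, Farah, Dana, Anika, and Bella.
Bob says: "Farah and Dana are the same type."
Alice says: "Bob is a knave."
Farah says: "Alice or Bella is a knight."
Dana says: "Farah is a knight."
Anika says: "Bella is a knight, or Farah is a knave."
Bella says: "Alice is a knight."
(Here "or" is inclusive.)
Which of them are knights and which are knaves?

Bob is a knight; "Farah and Dana are the same type" is true, as required.
Alice (knave): "Bob is a knave" — False. ✓
Farah (knave): "Alice or Bella is a knight" — False. ✓
Since Dana is a knave, "Farah is a knight" needs to be False, which holds.
Anika is a knight; "Bella is a knight, or Farah is a knave" is true, as required.
Bella is a knave, so "Alice is a knight" must be False — and it is.

Bob is a knight, Alice is a knave, Farah is a knave, Dana is a knave, Anika is a knight, and Bella is a knave.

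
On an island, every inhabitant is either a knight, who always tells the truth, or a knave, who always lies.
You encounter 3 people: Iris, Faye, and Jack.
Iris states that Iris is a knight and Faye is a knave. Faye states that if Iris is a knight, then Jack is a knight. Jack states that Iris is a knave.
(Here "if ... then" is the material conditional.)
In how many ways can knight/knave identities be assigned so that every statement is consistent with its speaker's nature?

Consistent assignments:
  Iris=knight, Faye=knave, Jack=knave
  Iris=knave, Faye=knight, Jack=knight

2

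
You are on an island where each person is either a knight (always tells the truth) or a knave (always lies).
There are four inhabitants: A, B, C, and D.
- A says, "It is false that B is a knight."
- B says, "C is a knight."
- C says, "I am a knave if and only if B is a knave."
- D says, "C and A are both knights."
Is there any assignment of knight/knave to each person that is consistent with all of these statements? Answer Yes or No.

One consistent assignment: A=knave, B=knight, C=knight, D=knave.

Yes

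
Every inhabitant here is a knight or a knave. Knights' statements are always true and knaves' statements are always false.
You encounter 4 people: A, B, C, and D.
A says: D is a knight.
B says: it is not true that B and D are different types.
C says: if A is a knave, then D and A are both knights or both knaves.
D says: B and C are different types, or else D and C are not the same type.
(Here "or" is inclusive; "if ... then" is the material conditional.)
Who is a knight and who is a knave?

Knights: A, C, and D. Knaves: B.

A (knight): "D is a knight" — true. ✓
B is a knave, so "it is not true that B and D are different types" must be false — and it is.
Since C is a knight, "if A is a knave, then D and A are both knights or both knaves" needs to be true, which holds.
D is a knight, and the claim "B and C are different types, or else D and C are not the same type" is indeed true.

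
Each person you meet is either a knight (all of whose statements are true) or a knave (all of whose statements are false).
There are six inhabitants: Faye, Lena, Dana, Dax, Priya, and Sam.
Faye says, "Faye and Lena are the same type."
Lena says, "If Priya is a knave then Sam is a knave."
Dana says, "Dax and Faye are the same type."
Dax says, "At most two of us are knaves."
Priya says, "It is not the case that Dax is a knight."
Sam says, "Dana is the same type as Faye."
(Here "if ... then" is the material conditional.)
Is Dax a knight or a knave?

Dax is a knave.

Consistent assignments: {Faye=knight, Lena=knight, Dana=knave, Dax=knave, Priya=knight, Sam=knave}; {Faye=knave, Lena=knight, Dana=knight, Dax=knave, Priya=knight, Sam=knave}
In every consistent assignment, Dax is a knave.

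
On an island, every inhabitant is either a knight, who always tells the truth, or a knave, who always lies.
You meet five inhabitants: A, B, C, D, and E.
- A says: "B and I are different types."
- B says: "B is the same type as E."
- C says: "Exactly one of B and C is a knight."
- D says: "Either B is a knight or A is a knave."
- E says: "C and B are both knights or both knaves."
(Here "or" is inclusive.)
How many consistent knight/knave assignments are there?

2

Consistent assignments:
  A=knight, B=knave, C=knave, D=knave, E=knight
  A=knave, B=knave, C=knave, D=knight, E=knight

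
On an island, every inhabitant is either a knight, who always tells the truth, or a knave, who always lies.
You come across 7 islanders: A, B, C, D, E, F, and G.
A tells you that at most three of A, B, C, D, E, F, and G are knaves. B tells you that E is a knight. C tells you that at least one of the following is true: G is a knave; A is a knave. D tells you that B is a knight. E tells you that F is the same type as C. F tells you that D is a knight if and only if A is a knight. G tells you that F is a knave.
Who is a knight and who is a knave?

A is a knight, B is a knight, C is a knight, D is a knight, E is a knight, F is a knight, and G is a knave.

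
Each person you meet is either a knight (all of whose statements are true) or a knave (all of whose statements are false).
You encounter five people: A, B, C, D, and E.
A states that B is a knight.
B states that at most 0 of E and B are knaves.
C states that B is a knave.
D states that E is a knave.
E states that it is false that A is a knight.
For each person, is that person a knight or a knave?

A is a knave, B is a knave, C is a knight, D is a knave, and E is a knight.

A (knave): "B is a knight" — False. ✓
As a knave, B's statement "at most 0 of E and B are knaves" should be False; it is.
C is a knight; "B is a knave" is True, as required.
D is a knave; "E is a knave" is False, as required.
As a knight, E's statement "it is false that A is a knight" should be True; it is.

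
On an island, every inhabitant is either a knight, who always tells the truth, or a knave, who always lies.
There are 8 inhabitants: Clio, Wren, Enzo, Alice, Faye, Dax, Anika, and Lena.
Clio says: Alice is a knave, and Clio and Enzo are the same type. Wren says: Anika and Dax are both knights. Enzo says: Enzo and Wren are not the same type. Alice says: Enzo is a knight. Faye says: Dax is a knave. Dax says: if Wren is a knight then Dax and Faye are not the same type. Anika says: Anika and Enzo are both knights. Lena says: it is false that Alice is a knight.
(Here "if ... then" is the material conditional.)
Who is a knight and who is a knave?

Clio is a knave, so "Alice is a knave, and Clio and Enzo are the same type" must be False — and it is.
Wren is a knave, and the claim "Anika and Dax are both knights" is indeed False.
Enzo is a knight; "Enzo and Wren are not the same type" is True, as required.
Alice is a knight, so "Enzo is a knight" must be True — and it is.
Faye is a knave, and the claim "Dax is a knave" is indeed False.
Dax is a knight; "if Wren is a knight then Dax and Faye are not the same type" is True, as required.
Anika is a knave, so "Anika and Enzo are both knights" must be False — and it is.
Lena is a knave, so "it is false that Alice is a knight" must be False — and it is.

Clio is a knave, Wren is a knave, Enzo is a knight, Alice is a knight, Faye is a knave, Dax is a knight, Anika is a knave, and Lena is a knave.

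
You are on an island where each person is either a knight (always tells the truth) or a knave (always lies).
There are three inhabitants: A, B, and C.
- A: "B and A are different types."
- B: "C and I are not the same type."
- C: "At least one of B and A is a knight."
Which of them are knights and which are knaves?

Knights: none. Knaves: A, B, and C.

A is a knave; "B and A are different types" is false, as required.
B is a knave, and the claim "C and I are not the same type" is indeed false.
C (knave): "at least one of B and A is a knight" — false. ✓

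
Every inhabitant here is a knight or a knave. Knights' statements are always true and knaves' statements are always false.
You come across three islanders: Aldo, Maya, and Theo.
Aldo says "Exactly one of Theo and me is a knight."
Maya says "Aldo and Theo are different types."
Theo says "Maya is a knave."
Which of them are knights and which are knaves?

Knights: Aldo and Maya. Knaves: Theo.

Suppose Aldo is a knave. Then Aldo's statement "exactly one of Theo and me is a knight" would have to be false. Checking the 4 ways to assign the others, none is consistent with every speaker.
(For instance, with Maya=knight, Theo=knave, Maya's claim "Aldo and Theo are different types" comes out false where it would need to be true.)
So Aldo must be a knight, making "exactly one of Theo and me is a knight" true. Taking Aldo=knight, Maya=knight, Theo=knave, each remaining statement checks out:
  Maya (knight): "Aldo and Theo are different types" — true. ✓
  Theo (knave): "Maya is a knave" — false. ✓
This is the unique consistent assignment.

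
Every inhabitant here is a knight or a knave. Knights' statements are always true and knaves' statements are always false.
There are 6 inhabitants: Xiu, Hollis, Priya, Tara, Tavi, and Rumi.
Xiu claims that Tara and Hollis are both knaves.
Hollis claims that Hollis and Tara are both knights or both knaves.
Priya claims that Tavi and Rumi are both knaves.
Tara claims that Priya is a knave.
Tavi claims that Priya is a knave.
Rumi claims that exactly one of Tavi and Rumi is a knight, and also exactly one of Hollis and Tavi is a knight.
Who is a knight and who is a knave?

Xiu is a knave, Hollis is a knight, Priya is a knave, Tara is a knight, Tavi is a knight, and Rumi is a knave.

Xiu (knave): "Tara and Hollis are both knaves" — False. ✓
Hollis (knight): "Hollis and Tara are both knights or both knaves" — true. ✓
As a knave, Priya's statement "Tavi and Rumi are both knaves" should be False; it is.
Tara (knight): "Priya is a knave" — true. ✓
Tavi is a knight, so "Priya is a knave" must be true — and it is.
Rumi is a knave; "exactly one of Tavi and Rumi is a knight, and also exactly one of Hollis and Tavi is a knight" is False, as required.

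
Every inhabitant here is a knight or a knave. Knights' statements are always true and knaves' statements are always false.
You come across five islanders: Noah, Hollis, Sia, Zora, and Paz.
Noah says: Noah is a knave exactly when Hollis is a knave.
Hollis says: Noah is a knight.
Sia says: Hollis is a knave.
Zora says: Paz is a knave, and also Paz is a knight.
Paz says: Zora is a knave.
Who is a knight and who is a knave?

Knights: Noah, Hollis, and Paz. Knaves: Sia and Zora.

Noah is a knight; "Noah is a knave exactly when Hollis is a knave" is true, as required.
Hollis is a knight, and the claim "Noah is a knight" is indeed true.
Since Sia is a knave, "Hollis is a knave" needs to be false, which holds.
Zora is a knave, so "Paz is a knave, and also Paz is a knight" must be false — and it is.
Since Paz is a knight, "Zora is a knave" needs to be true, which holds.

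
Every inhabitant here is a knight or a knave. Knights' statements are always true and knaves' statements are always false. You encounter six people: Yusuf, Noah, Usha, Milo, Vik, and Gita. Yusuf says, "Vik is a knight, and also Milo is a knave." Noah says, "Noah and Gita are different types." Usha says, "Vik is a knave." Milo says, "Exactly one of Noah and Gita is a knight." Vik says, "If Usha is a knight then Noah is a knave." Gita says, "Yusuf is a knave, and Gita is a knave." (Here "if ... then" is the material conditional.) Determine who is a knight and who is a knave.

Knights: Yusuf and Vik. Knaves: Noah, Usha, Milo, and Gita.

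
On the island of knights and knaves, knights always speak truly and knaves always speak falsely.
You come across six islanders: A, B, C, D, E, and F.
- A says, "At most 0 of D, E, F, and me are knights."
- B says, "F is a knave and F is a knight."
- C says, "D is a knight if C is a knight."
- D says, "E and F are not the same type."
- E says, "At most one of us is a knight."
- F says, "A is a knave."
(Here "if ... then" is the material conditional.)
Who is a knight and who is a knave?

A (knave): "at most 0 of D, E, F, and me are knights" — false. ✓
B is a knave; "F is a knave and F is a knight" is false, as required.
As a knight, C's statement "D is a knight if C is a knight" should be true; it is.
D is a knight; "E and F are not the same type" is true, as required.
E is a knave, so "at most one of us is a knight" must be false — and it is.
F (knight): "A is a knave" — true. ✓

A is a knave, B is a knave, C is a knight, D is a knight, E is a knave, and F is a knight.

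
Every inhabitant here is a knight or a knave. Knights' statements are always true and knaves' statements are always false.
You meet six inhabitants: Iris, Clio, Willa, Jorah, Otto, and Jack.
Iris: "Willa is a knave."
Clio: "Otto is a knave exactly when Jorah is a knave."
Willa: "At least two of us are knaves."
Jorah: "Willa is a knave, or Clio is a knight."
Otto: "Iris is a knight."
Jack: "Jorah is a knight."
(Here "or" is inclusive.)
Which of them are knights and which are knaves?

Iris is a knight; "Willa is a knave" is True, as required.
As a knight, Clio's statement "Otto is a knave exactly when Jorah is a knave" should be True; it is.
Willa is a knave, and the claim "at least two of us are knaves" is indeed false.
Jorah is a knight, and the claim "Willa is a knave, or Clio is a knight" is indeed True.
Otto is a knight; "Iris is a knight" is True, as required.
Jack is a knight, and the claim "Jorah is a knight" is indeed True.

Iris is a knight, Clio is a knight, Willa is a knave, Jorah is a knight, Otto is a knight, and Jack is a knight.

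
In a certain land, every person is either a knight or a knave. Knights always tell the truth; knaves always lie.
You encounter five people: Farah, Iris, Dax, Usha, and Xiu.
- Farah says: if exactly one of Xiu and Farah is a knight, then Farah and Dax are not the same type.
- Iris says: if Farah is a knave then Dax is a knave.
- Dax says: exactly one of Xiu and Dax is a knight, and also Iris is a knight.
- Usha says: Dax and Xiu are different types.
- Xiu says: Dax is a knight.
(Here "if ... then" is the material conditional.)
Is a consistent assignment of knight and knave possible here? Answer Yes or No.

Yes

One consistent assignment: Farah=knight, Iris=knight, Dax=knave, Usha=knave, Xiu=knave.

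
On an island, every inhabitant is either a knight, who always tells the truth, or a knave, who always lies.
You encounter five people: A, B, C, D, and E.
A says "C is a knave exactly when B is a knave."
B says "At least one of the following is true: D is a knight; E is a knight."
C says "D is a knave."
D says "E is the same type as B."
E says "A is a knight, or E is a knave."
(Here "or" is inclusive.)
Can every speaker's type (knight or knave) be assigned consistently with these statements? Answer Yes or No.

No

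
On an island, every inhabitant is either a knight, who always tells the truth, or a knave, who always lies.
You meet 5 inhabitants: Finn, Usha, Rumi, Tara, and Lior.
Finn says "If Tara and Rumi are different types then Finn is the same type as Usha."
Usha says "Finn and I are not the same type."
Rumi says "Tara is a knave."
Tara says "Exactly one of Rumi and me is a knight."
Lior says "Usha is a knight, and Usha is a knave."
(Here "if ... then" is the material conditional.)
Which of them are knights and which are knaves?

Suppose Finn is a knight. Then Finn's statement "if Tara and Rumi are different types then Finn is the same type as Usha" would have to be true. Checking the 16 ways to assign the others, none is consistent with every speaker.
(For instance, with Usha=knight, Rumi=knave, Tara=knight, Lior=knave, Usha's claim "Finn and I are not the same type" comes out false where it would need to be true.)
So Finn must be a knave, making "if Tara and Rumi are different types then Finn is the same type as Usha" false. Taking Finn=knave, Usha=knight, Rumi=knave, Tara=knight, Lior=knave, each remaining statement checks out:
  Usha (knight): "Finn and I are not the same type" — true. ✓
  Rumi (knave): "Tara is a knave" — false. ✓
  Tara (knight): "exactly one of Rumi and me is a knight" — true. ✓
  Lior (knave): "Usha is a knight, and Usha is a knave" — false. ✓
This is the unique consistent assignment.

Finn is a knave, Usha is a knight, Rumi is a knave, Tara is a knight, and Lior is a knave.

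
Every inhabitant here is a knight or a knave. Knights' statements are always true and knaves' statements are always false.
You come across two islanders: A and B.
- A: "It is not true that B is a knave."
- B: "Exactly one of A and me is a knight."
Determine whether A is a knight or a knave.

A is a knave.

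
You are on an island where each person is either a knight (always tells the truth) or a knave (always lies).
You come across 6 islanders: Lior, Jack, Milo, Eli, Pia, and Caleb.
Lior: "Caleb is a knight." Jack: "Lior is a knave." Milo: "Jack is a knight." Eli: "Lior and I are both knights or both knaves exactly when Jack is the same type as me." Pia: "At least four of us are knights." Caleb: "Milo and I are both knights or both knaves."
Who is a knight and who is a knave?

Lior is a knave, so "Caleb is a knight" must be False — and it is.
Since Jack is a knight, "Lior is a knave" needs to be True, which holds.
Milo (knight): "Jack is a knight" — True. ✓
Eli is a knave, so "Lior and I are both knights or both knaves exactly when Jack is the same type as me" must be False — and it is.
Pia (knave): "at least four of us are knights" — False. ✓
Caleb is a knave, and the claim "Milo and I are both knights or both knaves" is indeed False.

Lior is a knave, Jack is a knight, Milo is a knight, Eli is a knave, Pia is a knave, and Caleb is a knave.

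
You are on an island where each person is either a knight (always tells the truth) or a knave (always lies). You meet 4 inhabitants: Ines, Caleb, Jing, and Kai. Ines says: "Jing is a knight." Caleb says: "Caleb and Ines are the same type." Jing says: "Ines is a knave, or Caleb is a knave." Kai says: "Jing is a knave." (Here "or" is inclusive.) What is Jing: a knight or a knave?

Jing is a knight.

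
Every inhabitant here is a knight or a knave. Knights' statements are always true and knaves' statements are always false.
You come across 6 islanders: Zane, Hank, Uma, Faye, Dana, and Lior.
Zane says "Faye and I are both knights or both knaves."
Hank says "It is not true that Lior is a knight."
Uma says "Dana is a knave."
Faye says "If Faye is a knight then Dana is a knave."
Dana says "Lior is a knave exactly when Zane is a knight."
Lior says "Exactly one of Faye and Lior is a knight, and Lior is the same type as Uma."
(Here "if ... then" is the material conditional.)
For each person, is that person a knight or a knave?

Zane is a knave, Hank is a knight, Uma is a knight, Faye is a knight, Dana is a knave, and Lior is a knave.

Zane (knave): "Faye and I are both knights or both knaves" — false. ✓
Hank is a knight; "it is not true that Lior is a knight" is True, as required.
Uma is a knight, and the claim "Dana is a knave" is indeed True.
Faye (knight): "if Faye is a knight then Dana is a knave" — True. ✓
As a knave, Dana's statement "Lior is a knave exactly when Zane is a knight" should be false; it is.
As a knave, Lior's statement "exactly one of Faye and Lior is a knight, and Lior is the same type as Uma" should be false; it is.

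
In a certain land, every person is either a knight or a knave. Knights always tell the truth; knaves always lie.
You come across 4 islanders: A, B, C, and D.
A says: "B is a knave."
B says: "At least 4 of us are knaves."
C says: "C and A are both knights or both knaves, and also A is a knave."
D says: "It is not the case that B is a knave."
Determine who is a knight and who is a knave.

A is a knight, B is a knave, C is a knave, and D is a knave.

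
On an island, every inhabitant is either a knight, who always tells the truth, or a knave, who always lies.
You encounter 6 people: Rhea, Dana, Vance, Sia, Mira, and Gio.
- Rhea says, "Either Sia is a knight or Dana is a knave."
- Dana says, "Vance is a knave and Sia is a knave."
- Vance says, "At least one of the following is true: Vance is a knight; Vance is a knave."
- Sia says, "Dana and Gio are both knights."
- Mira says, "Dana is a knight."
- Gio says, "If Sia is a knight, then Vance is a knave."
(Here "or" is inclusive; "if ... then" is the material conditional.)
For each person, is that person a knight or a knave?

Rhea (knight): "either Sia is a knight or Dana is a knave" — True. ✓
Dana is a knave, so "Vance is a knave and Sia is a knave" must be false — and it is.
Vance (knight): "at least one of the following is true: Vance is a knight; Vance is a knave" — True. ✓
Sia is a knave, so "Dana and Gio are both knights" must be false — and it is.
As a knave, Mira's statement "Dana is a knight" should be false; it is.
As a knight, Gio's statement "if Sia is a knight, then Vance is a knave" should be True; it is.

Rhea is a knight, Dana is a knave, Vance is a knight, Sia is a knave, Mira is a knave, and Gio is a knight.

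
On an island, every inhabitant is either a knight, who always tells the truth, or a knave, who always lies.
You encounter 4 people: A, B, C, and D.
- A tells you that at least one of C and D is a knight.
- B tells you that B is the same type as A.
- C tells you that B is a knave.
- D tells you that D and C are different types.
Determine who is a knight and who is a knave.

A is a knight, B is a knight, C is a knave, and D is a knight.

A is a knight, so "at least one of C and D is a knight" must be true — and it is.
Since B is a knight, "B is the same type as A" needs to be true, which holds.
C is a knave, so "B is a knave" must be False — and it is.
D is a knight; "D and C are different types" is true, as required.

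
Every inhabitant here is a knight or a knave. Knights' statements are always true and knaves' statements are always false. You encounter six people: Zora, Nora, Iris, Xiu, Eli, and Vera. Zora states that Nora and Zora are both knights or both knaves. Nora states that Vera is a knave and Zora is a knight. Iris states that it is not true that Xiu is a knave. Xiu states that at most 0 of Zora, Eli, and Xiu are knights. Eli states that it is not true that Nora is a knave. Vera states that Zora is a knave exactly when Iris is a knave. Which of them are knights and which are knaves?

Zora is a knight, Nora is a knight, Iris is a knave, Xiu is a knave, Eli is a knight, and Vera is a knave.

Zora is a knight, so "Nora and Zora are both knights or both knaves" must be true — and it is.
Nora is a knight, and the claim "Vera is a knave and Zora is a knight" is indeed true.
Iris is a knave; "it is not true that Xiu is a knave" is false, as required.
Xiu is a knave, and the claim "at most 0 of Zora, Eli, and Xiu are knights" is indeed false.
Eli is a knight, so "it is not true that Nora is a knave" must be true — and it is.
Vera is a knave, and the claim "Zora is a knave exactly when Iris is a knave" is indeed false.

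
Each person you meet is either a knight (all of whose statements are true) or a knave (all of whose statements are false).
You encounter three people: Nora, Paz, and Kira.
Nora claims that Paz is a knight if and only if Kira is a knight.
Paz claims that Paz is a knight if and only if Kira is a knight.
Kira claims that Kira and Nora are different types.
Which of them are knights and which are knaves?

Nora is a knave, Paz is a knave, and Kira is a knight.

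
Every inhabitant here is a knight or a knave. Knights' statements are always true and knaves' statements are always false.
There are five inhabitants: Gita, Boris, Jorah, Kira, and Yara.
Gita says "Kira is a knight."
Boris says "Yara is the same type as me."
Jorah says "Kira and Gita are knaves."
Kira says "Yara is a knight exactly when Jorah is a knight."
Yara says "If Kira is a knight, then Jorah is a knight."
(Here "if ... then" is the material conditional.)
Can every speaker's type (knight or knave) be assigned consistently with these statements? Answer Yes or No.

No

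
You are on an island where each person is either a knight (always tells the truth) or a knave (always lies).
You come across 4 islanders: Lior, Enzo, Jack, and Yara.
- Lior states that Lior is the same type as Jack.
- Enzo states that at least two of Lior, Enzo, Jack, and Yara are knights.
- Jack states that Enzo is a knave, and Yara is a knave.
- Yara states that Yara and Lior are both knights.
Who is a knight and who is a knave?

Lior is a knave, Enzo is a knave, Jack is a knight, and Yara is a knave.

Lior (knave): "Lior is the same type as Jack" — False. ✓
Enzo is a knave, so "at least two of Lior, Enzo, Jack, and Yara are knights" must be False — and it is.
As a knight, Jack's statement "Enzo is a knave, and Yara is a knave" should be true; it is.
Yara is a knave; "Yara and Lior are both knights" is False, as required.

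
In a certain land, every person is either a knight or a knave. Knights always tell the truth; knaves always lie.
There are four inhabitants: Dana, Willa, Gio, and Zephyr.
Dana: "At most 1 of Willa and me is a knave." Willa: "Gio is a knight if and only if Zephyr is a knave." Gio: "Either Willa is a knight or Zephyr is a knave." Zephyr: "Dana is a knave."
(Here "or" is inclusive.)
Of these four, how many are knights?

3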